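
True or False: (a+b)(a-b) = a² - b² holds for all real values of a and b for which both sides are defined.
True.

Claim: (a+b)(a-b) = a² - b².
Reasoning: Expand: (a+b)(a-b) = a² - ab + ba - b² = a² - b² (the cross terms cancel).
So the two sides agree for all real values of a and b for which both sides are defined.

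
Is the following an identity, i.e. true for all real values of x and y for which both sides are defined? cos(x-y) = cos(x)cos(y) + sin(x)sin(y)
Claim: cos(x-y) = cos(x)cos(y) + sin(x)sin(y).
Reasoning: Replace y by -y in cos(x+y) = cos(x)cos(y) - sin(x)sin(y) and use cos(-y) = cos(y), sin(-y) = -sin(y): cos(x-y) = cos(x)cos(y) + sin(x)sin(y).
So the two sides agree for all real values of x and y for which both sides are defined.

Conclusion: Yes, this is an identity.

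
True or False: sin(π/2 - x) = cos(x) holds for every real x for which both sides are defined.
True.

Claim: sin(π/2 - x) = cos(x).
Reasoning: Use sin(u - v) = sin(u)cos(v) - cos(u)sin(v) with u = π/2, v = x: sin(π/2)cos(x) - cos(π/2)sin(x) = 1·cos(x) - 0·sin(x) = cos(x).
So the two sides agree for every real x for which both sides are defined.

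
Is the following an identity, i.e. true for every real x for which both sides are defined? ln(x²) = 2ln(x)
Yes, this is an identity.

Claim: ln(x²) = 2ln(x).
Reasoning: The right side requires x > 0. For x > 0, x² = (e^(ln x))² = e^(2ln x), so ln(x²) = 2ln(x). (For x < 0 the right side is undefined, so those values are outside the claim.)
So the two sides agree for every real x for which both sides are defined.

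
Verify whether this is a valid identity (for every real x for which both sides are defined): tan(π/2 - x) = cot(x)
Yes, this is an identity.

Claim: tan(π/2 - x) = cot(x).
Reasoning: tan(π/2 - x) = sin(π/2 - x)/cos(π/2 - x) = cos(x)/sin(x) = cot(x), using the cofunction identities sin(π/2 - x) = cos(x) and cos(π/2 - x) = sin(x).
So the two sides agree for every real x for which both sides are defined.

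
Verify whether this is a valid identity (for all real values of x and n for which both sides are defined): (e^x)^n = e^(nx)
Claim: (e^x)^n = e^(nx).
Reasoning: e^x is a positive real number, and for a positive base B and real exponent n, B^n = e^(n·ln B). With B = e^x, ln B = x, so (e^x)^n = e^(n·x).
So the two sides agree for all real values of x and n for which both sides are defined.

Conclusion: Yes, this is an identity.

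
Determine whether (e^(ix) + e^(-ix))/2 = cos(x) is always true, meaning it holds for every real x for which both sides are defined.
Claim: (e^(ix) + e^(-ix))/2 = cos(x).
Reasoning: By Euler's formula e^(ix) = cos(x) + i·sin(x) and e^(-ix) = cos(x) - i·sin(x). Adding cancels the sine terms: e^(ix) + e^(-ix) = 2cos(x); divide by 2.
So the two sides agree for every real x for which both sides are defined.

Conclusion: Yes, this is an identity.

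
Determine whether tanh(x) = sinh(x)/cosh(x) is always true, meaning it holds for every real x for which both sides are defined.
Claim: tanh(x) = sinh(x)/cosh(x).
Reasoning: tanh(x) is defined as sinh(x)/cosh(x) = (e^x - e^-x)/(e^x + e^-x); cosh(x) ≥ 1 is never zero, so this holds for every real x.
So the two sides agree for every real x for which both sides are defined.

Conclusion: Yes, this is an identity.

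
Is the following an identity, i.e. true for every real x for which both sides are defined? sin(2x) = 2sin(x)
No, this is NOT an identity.

Claim: sin(2x) = 2sin(x).
Test a specific point where both sides are defined: x = π/3.
LHS = sin(2x) ≈ 0.8660
RHS = 2sin(x) ≈ 1.7321
Since 0.8660 ≠ 1.7321, the equation fails at this point, so it cannot hold for every real x for which both sides are defined.
The correct double-angle formula is sin(2x) = 2sin(x)cos(x).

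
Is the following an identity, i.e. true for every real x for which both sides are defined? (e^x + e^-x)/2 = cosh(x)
Yes, this is an identity.

Claim: (e^x + e^-x)/2 = cosh(x).
Reasoning: This is exactly the definition of the hyperbolic cosine: cosh(x) := (e^x + e^-x)/2.
So the two sides agree for every real x for which both sides are defined.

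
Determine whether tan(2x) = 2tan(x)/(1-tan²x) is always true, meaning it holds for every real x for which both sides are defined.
Claim: tan(2x) = 2tan(x)/(1-tan²x).
Reasoning: tan(2x) = sin(2x)/cos(2x) = 2sin(x)cos(x) / (cos²x - sin²x). Divide numerator and denominator by cos²x: 2tan(x) / (1 - tan²x).
So the two sides agree for every real x for which both sides are defined.

Conclusion: Yes, this is an identity.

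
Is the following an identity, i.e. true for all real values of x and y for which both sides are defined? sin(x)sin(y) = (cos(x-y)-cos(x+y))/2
Yes, this is an identity.

Claim: sin(x)sin(y) = (cos(x-y)-cos(x+y))/2.
Reasoning: cos(x-y) = cos(x)cos(y) + sin(x)sin(y) and cos(x+y) = cos(x)cos(y) - sin(x)sin(y). Subtracting, cos(x-y) - cos(x+y) = 2sin(x)sin(y); divide by 2.
So the two sides agree for all real values of x and y for which both sides are defined.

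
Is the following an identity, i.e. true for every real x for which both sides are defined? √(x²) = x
No, this is NOT an identity.

Claim: √(x²) = x.
Test a specific point where both sides are defined: x = -1.
LHS = √(x²) ≈ 1.0000
RHS = x ≈ -1.0000
Since 1.0000 ≠ -1.0000, the equation fails at this point, so it cannot hold for every real x for which both sides are defined.
√(x²) = |x|, which differs from x whenever x < 0 (both sides are defined for every real x).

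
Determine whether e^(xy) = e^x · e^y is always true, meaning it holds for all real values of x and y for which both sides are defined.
Claim: e^(xy) = e^x · e^y.
Test a specific point where both sides are defined: x = -2, y = 3/2.
LHS = e^(xy) ≈ 0.0498
RHS = e^x · e^y ≈ 0.6065
Since 0.0498 ≠ 0.6065, the equation fails at this point, so it cannot hold for all real values of x and y for which both sides are defined.
e^x · e^y = e^(x+y), not e^(xy).

Conclusion: No, this is NOT an identity.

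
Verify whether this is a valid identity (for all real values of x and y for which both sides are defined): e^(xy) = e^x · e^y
No, this is NOT an identity.

Claim: e^(xy) = e^x · e^y.
Test a specific point where both sides are defined: x = -2, y = 3/2.
LHS = e^(xy) ≈ 0.0498
RHS = e^x · e^y ≈ 0.6065
Since 0.0498 ≠ 0.6065, the equation fails at this point, so it cannot hold for all real values of x and y for which both sides are defined.
e^x · e^y = e^(x+y), not e^(xy).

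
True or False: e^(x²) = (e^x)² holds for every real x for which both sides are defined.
Claim: e^(x²) = (e^x)².
Test a specific point where both sides are defined: x = -3.
LHS = e^(x²) ≈ 8103.0839
RHS = (e^x)² ≈ 0.0025
Since 8103.0839 ≠ 0.0025, the equation fails at this point, so it cannot hold for every real x for which both sides are defined.
(e^x)² = e^(2x), and 2x ≠ x² in general.

Conclusion: False.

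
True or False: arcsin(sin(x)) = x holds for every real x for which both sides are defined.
Claim: arcsin(sin(x)) = x.
Test a specific point where both sides are defined: x = 3π/4.
LHS = arcsin(sin(x)) ≈ 0.7854
RHS = x ≈ 2.3562
Since 0.7854 ≠ 2.3562, the equation fails at this point, so it cannot hold for every real x for which both sides are defined.
arcsin only returns values in [-π/2, π/2], so arcsin(sin(x)) = x holds only for x in that interval, not for all real x.

Conclusion: False.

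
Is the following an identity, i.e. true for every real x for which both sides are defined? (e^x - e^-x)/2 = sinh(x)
Claim: (e^x - e^-x)/2 = sinh(x).
Reasoning: This is exactly the definition of the hyperbolic sine: sinh(x) := (e^x - e^-x)/2.
So the two sides agree for every real x for which both sides are defined.

Conclusion: Yes, this is an identity.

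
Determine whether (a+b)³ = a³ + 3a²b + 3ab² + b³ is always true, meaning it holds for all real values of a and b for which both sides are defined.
Yes, this is an identity.

Claim: (a+b)³ = a³ + 3a²b + 3ab² + b³.
Reasoning: (a+b)³ = (a+b)(a+b)² = (a+b)(a² + 2ab + b²) = a³ + 2a²b + ab² + a²b + 2ab² + b³ = a³ + 3a²b + 3ab² + b³.
So the two sides agree for all real values of a and b for which both sides are defined.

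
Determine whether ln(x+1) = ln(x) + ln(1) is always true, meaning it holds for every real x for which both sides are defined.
No, this is NOT an identity.

Claim: ln(x+1) = ln(x) + ln(1).
Test a specific point where both sides are defined: x = 3/2.
LHS = ln(x+1) ≈ 0.9163
RHS = ln(x) + ln(1) ≈ 0.4055
Since 0.9163 ≠ 0.4055, the equation fails at this point, so it cannot hold for every real x for which both sides are defined.
ln(1) = 0, so the right side is just ln(x), which differs from ln(x+1).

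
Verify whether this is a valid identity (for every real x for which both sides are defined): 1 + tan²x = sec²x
Claim: 1 + tan²x = sec²x.
Reasoning: Start from sin²x + cos²x = 1 and divide every term by cos²x (allowed wherever tan x and sec x are defined): tan²x + 1 = 1/cos²x = sec²x.
So the two sides agree for every real x for which both sides are defined.

Conclusion: Yes, this is an identity.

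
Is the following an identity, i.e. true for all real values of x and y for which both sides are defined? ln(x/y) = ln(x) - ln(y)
Yes, this is an identity.

Claim: ln(x/y) = ln(x) - ln(y).
Reasoning: Both sides are simultaneously defined only when x, y > 0. Write x = e^p, y = e^q. Then x/y = e^(p-q), so ln(x/y) = p - q = ln(x) - ln(y).
So the two sides agree for all real values of x and y for which both sides are defined.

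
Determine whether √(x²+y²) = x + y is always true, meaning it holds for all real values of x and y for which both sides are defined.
No, this is NOT an identity.

Claim: √(x²+y²) = x + y.
Test a specific point where both sides are defined: x = -2, y = -1.
LHS = √(x²+y²) ≈ 2.2361
RHS = x + y ≈ -3.0000
Since 2.2361 ≠ -3.0000, the equation fails at this point, so it cannot hold for all real values of x and y for which both sides are defined.
(x+y)² = x² + 2xy + y², not x² + y², so the square root does not split this way.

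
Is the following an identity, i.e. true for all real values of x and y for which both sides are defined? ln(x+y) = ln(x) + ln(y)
Claim: ln(x+y) = ln(x) + ln(y).
Test a specific point where both sides are defined: x = 1, y = 1/2.
LHS = ln(x+y) ≈ 0.4055
RHS = ln(x) + ln(y) ≈ -0.6931
Since 0.4055 ≠ -0.6931, the equation fails at this point, so it cannot hold for all real values of x and y for which both sides are defined.
ln(x) + ln(y) = ln(xy), not ln(x+y).

Conclusion: No, this is NOT an identity.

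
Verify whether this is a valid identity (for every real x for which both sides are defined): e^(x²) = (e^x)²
Claim: e^(x²) = (e^x)².
Test a specific point where both sides are defined: x = 1/2.
LHS = e^(x²) ≈ 1.2840
RHS = (e^x)² ≈ 2.7183
Since 1.2840 ≠ 2.7183, the equation fails at this point, so it cannot hold for every real x for which both sides are defined.
(e^x)² = e^(2x), and 2x ≠ x² in general.

Conclusion: No, this is NOT an identity.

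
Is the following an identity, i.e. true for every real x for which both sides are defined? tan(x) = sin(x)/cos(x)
Claim: tan(x) = sin(x)/cos(x).
Reasoning: For an angle x whose terminal point on the unit circle is (cos x, sin x), tan(x) is defined as the ratio (second coordinate)/(first coordinate) = sin(x)/cos(x), wherever cos(x) ≠ 0.
So the two sides agree for every real x for which both sides are defined.

Conclusion: Yes, this is an identity.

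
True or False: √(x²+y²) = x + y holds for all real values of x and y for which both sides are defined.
False.

Claim: √(x²+y²) = x + y.
Test a specific point where both sides are defined: x = -1, y = 1.
LHS = √(x²+y²) ≈ 1.4142
RHS = x + y ≈ 0.0000
Since 1.4142 ≠ 0.0000, the equation fails at this point, so it cannot hold for all real values of x and y for which both sides are defined.
(x+y)² = x² + 2xy + y², not x² + y², so the square root does not split this way.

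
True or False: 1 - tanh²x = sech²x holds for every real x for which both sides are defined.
Claim: 1 - tanh²x = sech²x.
Reasoning: Divide cosh²x - sinh²x = 1 through by cosh²x (never zero): 1 - tanh²x = 1/cosh²x = sech²x.
So the two sides agree for every real x for which both sides are defined.

Conclusion: True.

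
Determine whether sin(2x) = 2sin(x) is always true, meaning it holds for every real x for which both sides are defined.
No, this is NOT an identity.

Claim: sin(2x) = 2sin(x).
Test a specific point where both sides are defined: x = π/6.
LHS = sin(2x) ≈ 0.8660
RHS = 2sin(x) ≈ 1.0000
Since 0.8660 ≠ 1.0000, the equation fails at this point, so it cannot hold for every real x for which both sides are defined.
The correct double-angle formula is sin(2x) = 2sin(x)cos(x).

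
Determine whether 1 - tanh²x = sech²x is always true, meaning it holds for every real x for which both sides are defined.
Yes, this is an identity.

Claim: 1 - tanh²x = sech²x.
Reasoning: Divide cosh²x - sinh²x = 1 through by cosh²x (never zero): 1 - tanh²x = 1/cosh²x = sech²x.
So the two sides agree for every real x for which both sides are defined.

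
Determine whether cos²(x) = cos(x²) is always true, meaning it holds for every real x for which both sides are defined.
Claim: cos²(x) = cos(x²).
Test a specific point where both sides are defined: x = π/2.
LHS = cos²(x) ≈ 0.0000
RHS = cos(x²) ≈ -0.7812
Since 0.0000 ≠ -0.7812, the equation fails at this point, so it cannot hold for every real x for which both sides are defined.
cos²(x) means (cos x)², squaring the output; cos(x²) squares the input. These are different functions.

Conclusion: No, this is NOT an identity.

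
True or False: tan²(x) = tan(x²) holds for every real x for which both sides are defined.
Claim: tan²(x) = tan(x²).
Test a specific point where both sides are defined: x = 3π/4.
LHS = tan²(x) ≈ 1.0000
RHS = tan(x²) ≈ -0.8977
Since 1.0000 ≠ -0.8977, the equation fails at this point, so it cannot hold for every real x for which both sides are defined.
tan²(x) means (tan x)², squaring the output; tan(x²) squares the input. These are different functions.

Conclusion: False.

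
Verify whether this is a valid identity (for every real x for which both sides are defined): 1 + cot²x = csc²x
Yes, this is an identity.

Claim: 1 + cot²x = csc²x.
Reasoning: Start from sin²x + cos²x = 1 and divide every term by sin²x (allowed wherever cot x and csc x are defined): 1 + cot²x = 1/sin²x = csc²x.
So the two sides agree for every real x for which both sides are defined.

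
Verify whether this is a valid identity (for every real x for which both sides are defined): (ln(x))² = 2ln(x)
Claim: (ln(x))² = 2ln(x).
Test a specific point where both sides are defined: x = 5.
LHS = (ln(x))² ≈ 2.5903
RHS = 2ln(x) ≈ 3.2189
Since 2.5903 ≠ 3.2189, the equation fails at this point, so it cannot hold for every real x for which both sides are defined.
2ln(x) equals ln(x²), which is not the same as (ln x)².

Conclusion: No, this is NOT an identity.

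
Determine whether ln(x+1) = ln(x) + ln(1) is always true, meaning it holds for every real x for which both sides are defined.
Claim: ln(x+1) = ln(x) + ln(1).
Test a specific point where both sides are defined: x = 3.
LHS = ln(x+1) ≈ 1.3863
RHS = ln(x) + ln(1) ≈ 1.0986
Since 1.3863 ≠ 1.0986, the equation fails at this point, so it cannot hold for every real x for which both sides are defined.
ln(1) = 0, so the right side is just ln(x), which differs from ln(x+1).

Conclusion: No, this is NOT an identity.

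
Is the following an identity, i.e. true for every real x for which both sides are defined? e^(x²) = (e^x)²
No, this is NOT an identity.

Claim: e^(x²) = (e^x)².
Test a specific point where both sides are defined: x = -1.
LHS = e^(x²) ≈ 2.7183
RHS = (e^x)² ≈ 0.1353
Since 2.7183 ≠ 0.1353, the equation fails at this point, so it cannot hold for every real x for which both sides are defined.
(e^x)² = e^(2x), and 2x ≠ x² in general.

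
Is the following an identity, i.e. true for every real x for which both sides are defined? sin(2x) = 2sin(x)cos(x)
Claim: sin(2x) = 2sin(x)cos(x).
Reasoning: Put y = x in the addition formula sin(x+y) = sin(x)cos(y) + cos(x)sin(y): sin(2x) = sin(x)cos(x) + cos(x)sin(x) = 2sin(x)cos(x).
So the two sides agree for every real x for which both sides are defined.

Conclusion: Yes, this is an identity.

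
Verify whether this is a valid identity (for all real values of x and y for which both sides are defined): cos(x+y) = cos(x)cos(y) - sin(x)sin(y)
Yes, this is an identity.

Claim: cos(x+y) = cos(x)cos(y) - sin(x)sin(y).
Reasoning: By Euler's formula e^(i(x+y)) = e^(ix)·e^(iy) = (cos x + i·sin x)(cos y + i·sin y). The real part of the left side is cos(x+y); the real part of the product is cos(x)cos(y) - sin(x)sin(y) (since i·i = -1).
So the two sides agree for all real values of x and y for which both sides are defined.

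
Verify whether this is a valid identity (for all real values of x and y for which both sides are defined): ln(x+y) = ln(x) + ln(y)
Claim: ln(x+y) = ln(x) + ln(y).
Test a specific point where both sides are defined: x = 2, y = 3/2.
LHS = ln(x+y) ≈ 1.2528
RHS = ln(x) + ln(y) ≈ 1.0986
Since 1.2528 ≠ 1.0986, the equation fails at this point, so it cannot hold for all real values of x and y for which both sides are defined.
ln(x) + ln(y) = ln(xy), not ln(x+y).

Conclusion: No, this is NOT an identity.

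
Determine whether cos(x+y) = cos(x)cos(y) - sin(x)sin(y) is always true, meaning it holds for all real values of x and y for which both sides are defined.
Claim: cos(x+y) = cos(x)cos(y) - sin(x)sin(y).
Reasoning: By Euler's formula e^(i(x+y)) = e^(ix)·e^(iy) = (cos x + i·sin x)(cos y + i·sin y). The real part of the left side is cos(x+y); the real part of the product is cos(x)cos(y) - sin(x)sin(y) (since i·i = -1).
So the two sides agree for all real values of x and y for which both sides are defined.

Conclusion: Yes, this is an identity.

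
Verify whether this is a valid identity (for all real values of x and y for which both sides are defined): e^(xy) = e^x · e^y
Claim: e^(xy) = e^x · e^y.
Test a specific point where both sides are defined: x = -3, y = 1/2.
LHS = e^(xy) ≈ 0.2231
RHS = e^x · e^y ≈ 0.0821
Since 0.2231 ≠ 0.0821, the equation fails at this point, so it cannot hold for all real values of x and y for which both sides are defined.
e^x · e^y = e^(x+y), not e^(xy).

Conclusion: No, this is NOT an identity.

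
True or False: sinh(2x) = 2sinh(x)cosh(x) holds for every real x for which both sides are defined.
True.

Claim: sinh(2x) = 2sinh(x)cosh(x).
Reasoning: 2sinh(x)cosh(x) = 2 · (e^x - e^-x)/2 · (e^x + e^-x)/2 = (e^(2x) - e^(-2x))/2 = sinh(2x).
So the two sides agree for every real x for which both sides are defined.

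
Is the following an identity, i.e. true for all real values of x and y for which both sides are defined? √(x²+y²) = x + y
Claim: √(x²+y²) = x + y.
Test a specific point where both sides are defined: x = 5, y = -1.
LHS = √(x²+y²) ≈ 5.0990
RHS = x + y ≈ 4.0000
Since 5.0990 ≠ 4.0000, the equation fails at this point, so it cannot hold for all real values of x and y for which both sides are defined.
(x+y)² = x² + 2xy + y², not x² + y², so the square root does not split this way.

Conclusion: No, this is NOT an identity.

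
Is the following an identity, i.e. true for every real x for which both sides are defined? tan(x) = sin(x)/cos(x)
Claim: tan(x) = sin(x)/cos(x).
Reasoning: For an angle x whose terminal point on the unit circle is (cos x, sin x), tan(x) is defined as the ratio (second coordinate)/(first coordinate) = sin(x)/cos(x), wherever cos(x) ≠ 0.
So the two sides agree for every real x for which both sides are defined.

Conclusion: Yes, this is an identity.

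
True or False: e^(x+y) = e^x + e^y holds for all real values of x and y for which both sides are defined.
False.

Claim: e^(x+y) = e^x + e^y.
Test a specific point where both sides are defined: x = -1, y = 1.
LHS = e^(x+y) ≈ 1.0000
RHS = e^x + e^y ≈ 3.0862
Since 1.0000 ≠ 3.0862, the equation fails at this point, so it cannot hold for all real values of x and y for which both sides are defined.
The correct rule is e^(x+y) = e^x · e^y (a product, not a sum).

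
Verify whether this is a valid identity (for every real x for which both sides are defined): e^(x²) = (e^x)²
Claim: e^(x²) = (e^x)².
Test a specific point where both sides are defined: x = 1.
LHS = e^(x²) ≈ 2.7183
RHS = (e^x)² ≈ 7.3891
Since 2.7183 ≠ 7.3891, the equation fails at this point, so it cannot hold for every real x for which both sides are defined.
(e^x)² = e^(2x), and 2x ≠ x² in general.

Conclusion: No, this is NOT an identity.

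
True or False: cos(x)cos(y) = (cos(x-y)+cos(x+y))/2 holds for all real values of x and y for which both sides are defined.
Claim: cos(x)cos(y) = (cos(x-y)+cos(x+y))/2.
Reasoning: cos(x-y) = cos(x)cos(y) + sin(x)sin(y) and cos(x+y) = cos(x)cos(y) - sin(x)sin(y). Adding, cos(x-y) + cos(x+y) = 2cos(x)cos(y); divide by 2.
So the two sides agree for all real values of x and y for which both sides are defined.

Conclusion: True.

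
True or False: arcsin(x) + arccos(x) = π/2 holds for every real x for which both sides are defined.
Claim: arcsin(x) + arccos(x) = π/2.
Reasoning: Both sides are defined for -1 ≤ x ≤ 1. Let θ = arcsin(x), so sin θ = x and θ ∈ [-π/2, π/2]. Then cos(π/2 - θ) = sin θ = x and π/2 - θ ∈ [0, π], which is exactly the range of arccos, so arccos(x) = π/2 - θ. Adding: arcsin(x) + arccos(x) = θ + (π/2 - θ) = π/2.
So the two sides agree for every real x for which both sides are defined.

Conclusion: True.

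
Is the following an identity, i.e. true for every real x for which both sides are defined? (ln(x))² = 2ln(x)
No, this is NOT an identity.

Claim: (ln(x))² = 2ln(x).
Test a specific point where both sides are defined: x = 5.
LHS = (ln(x))² ≈ 2.5903
RHS = 2ln(x) ≈ 3.2189
Since 2.5903 ≠ 3.2189, the equation fails at this point, so it cannot hold for every real x for which both sides are defined.
2ln(x) equals ln(x²), which is not the same as (ln x)².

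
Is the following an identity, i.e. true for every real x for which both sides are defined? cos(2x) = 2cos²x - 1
Yes, this is an identity.

Claim: cos(2x) = 2cos²x - 1.
Reasoning: cos(2x) = cos²x - sin²x. Replace sin²x by 1 - cos²x: cos²x - (1 - cos²x) = 2cos²x - 1.
So the two sides agree for every real x for which both sides are defined.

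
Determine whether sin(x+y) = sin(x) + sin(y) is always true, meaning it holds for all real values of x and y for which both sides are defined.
No, this is NOT an identity.

Claim: sin(x+y) = sin(x) + sin(y).
Test a specific point where both sides are defined: x = -π/3, y = -π/3.
LHS = sin(x+y) ≈ -0.8660
RHS = sin(x) + sin(y) ≈ -1.7321
Since -0.8660 ≠ -1.7321, the equation fails at this point, so it cannot hold for all real values of x and y for which both sides are defined.
The correct expansion is sin(x+y) = sin(x)cos(y) + cos(x)sin(y); sine is not additive.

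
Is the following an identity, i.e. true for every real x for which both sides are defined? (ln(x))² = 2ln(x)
Claim: (ln(x))² = 2ln(x).
Test a specific point where both sides are defined: x = 3.
LHS = (ln(x))² ≈ 1.2069
RHS = 2ln(x) ≈ 2.1972
Since 1.2069 ≠ 2.1972, the equation fails at this point, so it cannot hold for every real x for which both sides are defined.
2ln(x) equals ln(x²), which is not the same as (ln x)².

Conclusion: No, this is NOT an identity.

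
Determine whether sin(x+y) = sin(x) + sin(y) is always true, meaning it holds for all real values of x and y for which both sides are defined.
Claim: sin(x+y) = sin(x) + sin(y).
Test a specific point where both sides are defined: x = -π/2, y = π/3.
LHS = sin(x+y) ≈ -0.5000
RHS = sin(x) + sin(y) ≈ -0.1340
Since -0.5000 ≠ -0.1340, the equation fails at this point, so it cannot hold for all real values of x and y for which both sides are defined.
The correct expansion is sin(x+y) = sin(x)cos(y) + cos(x)sin(y); sine is not additive.

Conclusion: No, this is NOT an identity.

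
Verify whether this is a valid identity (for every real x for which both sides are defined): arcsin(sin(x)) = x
No, this is NOT an identity.

Claim: arcsin(sin(x)) = x.
Test a specific point where both sides are defined: x = 3π/4.
LHS = arcsin(sin(x)) ≈ 0.7854
RHS = x ≈ 2.3562
Since 0.7854 ≠ 2.3562, the equation fails at this point, so it cannot hold for every real x for which both sides are defined.
arcsin only returns values in [-π/2, π/2], so arcsin(sin(x)) = x holds only for x in that interval, not for all real x.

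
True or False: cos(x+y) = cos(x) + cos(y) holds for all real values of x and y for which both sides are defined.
False.

Claim: cos(x+y) = cos(x) + cos(y).
Test a specific point where both sides are defined: x = 2π/3, y = -π/4.
LHS = cos(x+y) ≈ 0.2588
RHS = cos(x) + cos(y) ≈ 0.2071
Since 0.2588 ≠ 0.2071, the equation fails at this point, so it cannot hold for all real values of x and y for which both sides are defined.
The correct expansion is cos(x+y) = cos(x)cos(y) - sin(x)sin(y); cosine is not additive.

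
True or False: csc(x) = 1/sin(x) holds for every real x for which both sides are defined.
Claim: csc(x) = 1/sin(x).
Reasoning: csc(x) is by definition the reciprocal of sin(x), wherever sin(x) ≠ 0.
So the two sides agree for every real x for which both sides are defined.

Conclusion: True.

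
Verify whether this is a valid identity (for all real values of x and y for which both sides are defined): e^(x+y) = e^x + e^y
Claim: e^(x+y) = e^x + e^y.
Test a specific point where both sides are defined: x = -2, y = -3.
LHS = e^(x+y) ≈ 0.0067
RHS = e^x + e^y ≈ 0.1851
Since 0.0067 ≠ 0.1851, the equation fails at this point, so it cannot hold for all real values of x and y for which both sides are defined.
The correct rule is e^(x+y) = e^x · e^y (a product, not a sum).

Conclusion: No, this is NOT an identity.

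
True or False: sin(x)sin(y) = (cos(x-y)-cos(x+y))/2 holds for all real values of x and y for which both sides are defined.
True.

Claim: sin(x)sin(y) = (cos(x-y)-cos(x+y))/2.
Reasoning: cos(x-y) = cos(x)cos(y) + sin(x)sin(y) and cos(x+y) = cos(x)cos(y) - sin(x)sin(y). Subtracting, cos(x-y) - cos(x+y) = 2sin(x)sin(y); divide by 2.
So the two sides agree for all real values of x and y for which both sides are defined.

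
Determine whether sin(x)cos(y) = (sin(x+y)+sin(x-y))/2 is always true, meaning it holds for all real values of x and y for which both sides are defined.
Yes, this is an identity.

Claim: sin(x)cos(y) = (sin(x+y)+sin(x-y))/2.
Reasoning: sin(x+y) = sin(x)cos(y) + cos(x)sin(y) and sin(x-y) = sin(x)cos(y) - cos(x)sin(y). Adding, sin(x+y) + sin(x-y) = 2sin(x)cos(y); divide by 2.
So the two sides agree for all real values of x and y for which both sides are defined.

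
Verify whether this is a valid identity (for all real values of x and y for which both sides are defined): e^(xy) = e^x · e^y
No, this is NOT an identity.

Claim: e^(xy) = e^x · e^y.
Test a specific point where both sides are defined: x = -1, y = 3/2.
LHS = e^(xy) ≈ 0.2231
RHS = e^x · e^y ≈ 1.6487
Since 0.2231 ≠ 1.6487, the equation fails at this point, so it cannot hold for all real values of x and y for which both sides are defined.
e^x · e^y = e^(x+y), not e^(xy).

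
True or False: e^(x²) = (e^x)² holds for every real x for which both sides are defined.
Claim: e^(x²) = (e^x)².
Test a specific point where both sides are defined: x = 1.
LHS = e^(x²) ≈ 2.7183
RHS = (e^x)² ≈ 7.3891
Since 2.7183 ≠ 7.3891, the equation fails at this point, so it cannot hold for every real x for which both sides are defined.
(e^x)² = e^(2x), and 2x ≠ x² in general.

Conclusion: False.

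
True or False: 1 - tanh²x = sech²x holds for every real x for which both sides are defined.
True.

Claim: 1 - tanh²x = sech²x.
Reasoning: Divide cosh²x - sinh²x = 1 through by cosh²x (never zero): 1 - tanh²x = 1/cosh²x = sech²x.
So the two sides agree for every real x for which both sides are defined.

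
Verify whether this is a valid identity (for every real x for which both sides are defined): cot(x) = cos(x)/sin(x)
Claim: cot(x) = cos(x)/sin(x).
Reasoning: cot(x) is defined as 1/tan(x) = 1/(sin(x)/cos(x)) = cos(x)/sin(x), wherever sin(x) ≠ 0.
So the two sides agree for every real x for which both sides are defined.

Conclusion: Yes, this is an identity.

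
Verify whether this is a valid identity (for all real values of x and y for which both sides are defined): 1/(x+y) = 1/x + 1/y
No, this is NOT an identity.

Claim: 1/(x+y) = 1/x + 1/y.
Test a specific point where both sides are defined: x = 4, y = 1.
LHS = 1/(x+y) ≈ 0.2000
RHS = 1/x + 1/y ≈ 1.2500
Since 0.2000 ≠ 1.2500, the equation fails at this point, so it cannot hold for all real values of x and y for which both sides are defined.
1/x + 1/y = (x+y)/(xy), which is not 1/(x+y).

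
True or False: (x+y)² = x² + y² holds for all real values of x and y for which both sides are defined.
False.

Claim: (x+y)² = x² + y².
Test a specific point where both sides are defined: x = -3, y = 3/2.
LHS = (x+y)² ≈ 2.2500
RHS = x² + y² ≈ 11.2500
Since 2.2500 ≠ 11.2500, the equation fails at this point, so it cannot hold for all real values of x and y for which both sides are defined.
The correct expansion is (x+y)² = x² + 2xy + y²; the cross term 2xy is missing.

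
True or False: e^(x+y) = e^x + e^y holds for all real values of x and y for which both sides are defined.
False.

Claim: e^(x+y) = e^x + e^y.
Test a specific point where both sides are defined: x = 2, y = -1.
LHS = e^(x+y) ≈ 2.7183
RHS = e^x + e^y ≈ 7.7569
Since 2.7183 ≠ 7.7569, the equation fails at this point, so it cannot hold for all real values of x and y for which both sides are defined.
The correct rule is e^(x+y) = e^x · e^y (a product, not a sum).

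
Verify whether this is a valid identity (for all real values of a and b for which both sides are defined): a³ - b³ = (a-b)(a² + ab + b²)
Yes, this is an identity.

Claim: a³ - b³ = (a-b)(a² + ab + b²).
Reasoning: Expand the right side: (a-b)(a² + ab + b²) = a³ + a²b + ab² - a²b - ab² - b³ = a³ - b³ (the middle terms cancel in pairs).
So the two sides agree for all real values of a and b for which both sides are defined.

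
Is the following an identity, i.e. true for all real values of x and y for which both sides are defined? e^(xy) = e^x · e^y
No, this is NOT an identity.

Claim: e^(xy) = e^x · e^y.
Test a specific point where both sides are defined: x = 1, y = -1.
LHS = e^(xy) ≈ 0.3679
RHS = e^x · e^y ≈ 1.0000
Since 0.3679 ≠ 1.0000, the equation fails at this point, so it cannot hold for all real values of x and y for which both sides are defined.
e^x · e^y = e^(x+y), not e^(xy).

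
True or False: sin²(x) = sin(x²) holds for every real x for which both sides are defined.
Claim: sin²(x) = sin(x²).
Test a specific point where both sides are defined: x = π/6.
LHS = sin²(x) ≈ 0.2500
RHS = sin(x²) ≈ 0.2707
Since 0.2500 ≠ 0.2707, the equation fails at this point, so it cannot hold for every real x for which both sides are defined.
sin²(x) means (sin x)², squaring the output; sin(x²) squares the input. These are different functions.

Conclusion: False.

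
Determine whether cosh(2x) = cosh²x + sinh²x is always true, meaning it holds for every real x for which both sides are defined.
Claim: cosh(2x) = cosh²x + sinh²x.
Reasoning: cosh²x = (e^(2x) + 2 + e^(-2x))/4 and sinh²x = (e^(2x) - 2 + e^(-2x))/4. Adding gives (2e^(2x) + 2e^(-2x))/4 = (e^(2x) + e^(-2x))/2 = cosh(2x).
So the two sides agree for every real x for which both sides are defined.

Conclusion: Yes, this is an identity.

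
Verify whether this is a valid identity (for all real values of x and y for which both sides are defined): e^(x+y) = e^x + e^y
No, this is NOT an identity.

Claim: e^(x+y) = e^x + e^y.
Test a specific point where both sides are defined: x = -2, y = 3/2.
LHS = e^(x+y) ≈ 0.6065
RHS = e^x + e^y ≈ 4.6170
Since 0.6065 ≠ 4.6170, the equation fails at this point, so it cannot hold for all real values of x and y for which both sides are defined.
The correct rule is e^(x+y) = e^x · e^y (a product, not a sum).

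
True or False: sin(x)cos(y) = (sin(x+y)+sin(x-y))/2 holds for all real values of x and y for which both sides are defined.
Claim: sin(x)cos(y) = (sin(x+y)+sin(x-y))/2.
Reasoning: sin(x+y) = sin(x)cos(y) + cos(x)sin(y) and sin(x-y) = sin(x)cos(y) - cos(x)sin(y). Adding, sin(x+y) + sin(x-y) = 2sin(x)cos(y); divide by 2.
So the two sides agree for all real values of x and y for which both sides are defined.

Conclusion: True.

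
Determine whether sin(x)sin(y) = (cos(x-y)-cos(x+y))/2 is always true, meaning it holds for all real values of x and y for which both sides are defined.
Yes, this is an identity.

Claim: sin(x)sin(y) = (cos(x-y)-cos(x+y))/2.
Reasoning: cos(x-y) = cos(x)cos(y) + sin(x)sin(y) and cos(x+y) = cos(x)cos(y) - sin(x)sin(y). Subtracting, cos(x-y) - cos(x+y) = 2sin(x)sin(y); divide by 2.
So the two sides agree for all real values of x and y for which both sides are defined.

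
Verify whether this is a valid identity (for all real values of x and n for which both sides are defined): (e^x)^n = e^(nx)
Yes, this is an identity.

Claim: (e^x)^n = e^(nx).
Reasoning: e^x is a positive real number, and for a positive base B and real exponent n, B^n = e^(n·ln B). With B = e^x, ln B = x, so (e^x)^n = e^(n·x).
So the two sides agree for all real values of x and n for which both sides are defined.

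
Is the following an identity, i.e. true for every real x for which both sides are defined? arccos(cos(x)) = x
No, this is NOT an identity.

Claim: arccos(cos(x)) = x.
Test a specific point where both sides are defined: x = -π/6.
LHS = arccos(cos(x)) ≈ 0.5236
RHS = x ≈ -0.5236
Since 0.5236 ≠ -0.5236, the equation fails at this point, so it cannot hold for every real x for which both sides are defined.
arccos only returns values in [0, π], so arccos(cos(x)) = x holds only for x in that interval, not for all real x.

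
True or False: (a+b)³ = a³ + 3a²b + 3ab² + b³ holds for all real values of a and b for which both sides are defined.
Claim: (a+b)³ = a³ + 3a²b + 3ab² + b³.
Reasoning: (a+b)³ = (a+b)(a+b)² = (a+b)(a² + 2ab + b²) = a³ + 2a²b + ab² + a²b + 2ab² + b³ = a³ + 3a²b + 3ab² + b³.
So the two sides agree for all real values of a and b for which both sides are defined.

Conclusion: True.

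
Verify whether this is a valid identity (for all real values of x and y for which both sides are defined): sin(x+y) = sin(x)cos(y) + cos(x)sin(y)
Yes, this is an identity.

Claim: sin(x+y) = sin(x)cos(y) + cos(x)sin(y).
Reasoning: By Euler's formula e^(i(x+y)) = e^(ix)·e^(iy) = (cos x + i·sin x)(cos y + i·sin y). The imaginary part of the left side is sin(x+y); the imaginary part of the product is sin(x)cos(y) + cos(x)sin(y).
So the two sides agree for all real values of x and y for which both sides are defined.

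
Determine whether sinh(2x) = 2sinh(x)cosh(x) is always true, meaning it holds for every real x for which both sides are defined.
Claim: sinh(2x) = 2sinh(x)cosh(x).
Reasoning: 2sinh(x)cosh(x) = 2 · (e^x - e^-x)/2 · (e^x + e^-x)/2 = (e^(2x) - e^(-2x))/2 = sinh(2x).
So the two sides agree for every real x for which both sides are defined.

Conclusion: Yes, this is an identity.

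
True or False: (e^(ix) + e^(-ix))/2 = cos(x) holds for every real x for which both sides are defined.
True.

Claim: (e^(ix) + e^(-ix))/2 = cos(x).
Reasoning: By Euler's formula e^(ix) = cos(x) + i·sin(x) and e^(-ix) = cos(x) - i·sin(x). Adding cancels the sine terms: e^(ix) + e^(-ix) = 2cos(x); divide by 2.
So the two sides agree for every real x for which both sides are defined.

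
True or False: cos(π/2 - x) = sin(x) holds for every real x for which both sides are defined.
Claim: cos(π/2 - x) = sin(x).
Reasoning: Use cos(u - v) = cos(u)cos(v) + sin(u)sin(v) with u = π/2, v = x: cos(π/2)cos(x) + sin(π/2)sin(x) = 0·cos(x) + 1·sin(x) = sin(x).
So the two sides agree for every real x for which both sides are defined.

Conclusion: True.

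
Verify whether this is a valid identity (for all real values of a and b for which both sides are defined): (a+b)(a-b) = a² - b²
Claim: (a+b)(a-b) = a² - b².
Reasoning: Expand: (a+b)(a-b) = a² - ab + ba - b² = a² - b² (the cross terms cancel).
So the two sides agree for all real values of a and b for which both sides are defined.

Conclusion: Yes, this is an identity.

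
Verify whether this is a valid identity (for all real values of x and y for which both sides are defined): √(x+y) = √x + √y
Claim: √(x+y) = √x + √y.
Test a specific point where both sides are defined: x = 2, y = 2.
LHS = √(x+y) ≈ 2.0000
RHS = √x + √y ≈ 2.8284
Since 2.0000 ≠ 2.8284, the equation fails at this point, so it cannot hold for all real values of x and y for which both sides are defined.
Squaring the right side gives x + 2√(xy) + y, not x + y.

Conclusion: No, this is NOT an identity.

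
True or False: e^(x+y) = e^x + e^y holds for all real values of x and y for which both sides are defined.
Claim: e^(x+y) = e^x + e^y.
Test a specific point where both sides are defined: x = 4, y = 4.
LHS = e^(x+y) ≈ 2980.9580
RHS = e^x + e^y ≈ 109.1963
Since 2980.9580 ≠ 109.1963, the equation fails at this point, so it cannot hold for all real values of x and y for which both sides are defined.
The correct rule is e^(x+y) = e^x · e^y (a product, not a sum).

Conclusion: False.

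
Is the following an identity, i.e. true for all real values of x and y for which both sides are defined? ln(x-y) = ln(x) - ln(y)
Claim: ln(x-y) = ln(x) - ln(y).
Test a specific point where both sides are defined: x = 3, y = 1.
LHS = ln(x-y) ≈ 0.6931
RHS = ln(x) - ln(y) ≈ 1.0986
Since 0.6931 ≠ 1.0986, the equation fails at this point, so it cannot hold for all real values of x and y for which both sides are defined.
ln(x) - ln(y) = ln(x/y), not ln(x-y).

Conclusion: No, this is NOT an identity.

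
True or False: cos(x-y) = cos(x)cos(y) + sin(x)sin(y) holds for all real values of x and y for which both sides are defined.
True.

Claim: cos(x-y) = cos(x)cos(y) + sin(x)sin(y).
Reasoning: Replace y by -y in cos(x+y) = cos(x)cos(y) - sin(x)sin(y) and use cos(-y) = cos(y), sin(-y) = -sin(y): cos(x-y) = cos(x)cos(y) + sin(x)sin(y).
So the two sides agree for all real values of x and y for which both sides are defined.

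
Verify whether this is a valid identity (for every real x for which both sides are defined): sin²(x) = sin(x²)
Claim: sin²(x) = sin(x²).
Test a specific point where both sides are defined: x = -π/4.
LHS = sin²(x) ≈ 0.5000
RHS = sin(x²) ≈ 0.5785
Since 0.5000 ≠ 0.5785, the equation fails at this point, so it cannot hold for every real x for which both sides are defined.
sin²(x) means (sin x)², squaring the output; sin(x²) squares the input. These are different functions.

Conclusion: No, this is NOT an identity.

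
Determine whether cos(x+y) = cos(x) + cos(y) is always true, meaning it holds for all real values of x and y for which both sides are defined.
Claim: cos(x+y) = cos(x) + cos(y).
Test a specific point where both sides are defined: x = π/4, y = -π/4.
LHS = cos(x+y) ≈ 1.0000
RHS = cos(x) + cos(y) ≈ 1.4142
Since 1.0000 ≠ 1.4142, the equation fails at this point, so it cannot hold for all real values of x and y for which both sides are defined.
The correct expansion is cos(x+y) = cos(x)cos(y) - sin(x)sin(y); cosine is not additive.

Conclusion: No, this is NOT an identity.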